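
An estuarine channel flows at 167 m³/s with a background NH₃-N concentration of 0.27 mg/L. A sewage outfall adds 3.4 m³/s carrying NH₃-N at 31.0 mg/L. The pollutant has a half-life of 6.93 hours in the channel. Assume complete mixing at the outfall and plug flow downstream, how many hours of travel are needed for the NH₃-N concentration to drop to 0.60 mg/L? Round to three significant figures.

Mass balance: C = (167.0·0.2700 + 3.400·31.00) / 170.4 = 150.5/170.4 = 0.8832 mg/L.
Half-life 6.93 h → k = ln 2 / 6.93 = 0.1000 h⁻¹ = 2.401 d⁻¹.
0.8832·exp(−k·t) = 0.60 → t = ln(0.8832/0.60)/k = 13910 s = 3.865 h.

3.86 h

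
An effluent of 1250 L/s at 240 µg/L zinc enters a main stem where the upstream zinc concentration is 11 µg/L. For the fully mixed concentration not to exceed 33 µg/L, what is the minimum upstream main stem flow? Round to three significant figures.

Set C_mix = 33: (Q·11.00 + 1250·240.0) / (Q + 1250) = 33
→ Q = 1250·(240.0 − 33)/(33 − 11.00) = 11760 L/s.

11800 L/s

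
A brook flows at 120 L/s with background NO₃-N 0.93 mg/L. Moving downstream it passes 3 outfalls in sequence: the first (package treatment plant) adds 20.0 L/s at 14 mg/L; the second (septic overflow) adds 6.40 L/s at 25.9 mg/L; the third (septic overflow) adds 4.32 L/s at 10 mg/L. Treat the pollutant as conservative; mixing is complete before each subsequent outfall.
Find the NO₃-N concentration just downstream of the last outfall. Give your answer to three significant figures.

3.98 mg/L

After outfall 1: Q = 120.0 + 20.00 = 140.0 L/s; C = (120.0·0.9300 + 20.00·14.00)/140.0 = 2.797 mg/L.
After outfall 2: Q = 140.0 + 6.400 = 146.4 L/s; C = (140.0·2.797 + 6.400·25.90)/146.4 = 3.807 mg/L.
After outfall 3: Q = 146.4 + 4.320 = 150.7 L/s; C = (146.4·3.807 + 4.320·10.00)/150.7 = 3.985 mg/L.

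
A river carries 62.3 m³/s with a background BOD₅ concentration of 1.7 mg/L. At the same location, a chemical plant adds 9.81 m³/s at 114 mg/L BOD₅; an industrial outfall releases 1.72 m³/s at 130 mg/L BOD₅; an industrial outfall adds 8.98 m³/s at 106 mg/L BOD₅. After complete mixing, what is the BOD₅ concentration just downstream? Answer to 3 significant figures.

Flow-weighted average: C = (62.30·1.700 + 9.810·114.0 + 1.720·130.0 + 8.980·106.0) / 82.81 = 2400/82.81 = 28.98 mg/L.

29.0 mg/L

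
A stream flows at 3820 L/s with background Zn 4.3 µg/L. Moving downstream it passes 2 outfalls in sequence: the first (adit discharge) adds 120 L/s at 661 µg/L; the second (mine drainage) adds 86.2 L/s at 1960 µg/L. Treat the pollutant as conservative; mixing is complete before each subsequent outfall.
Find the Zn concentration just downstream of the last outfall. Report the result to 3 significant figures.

65.7 µg/L

After outfall 1: Q = 3820 + 120.0 = 3940 L/s; C = (3820·4.300 + 120.0·661.0)/3940 = 24.30 µg/L.
After outfall 2: Q = 3940 + 86.20 = 4026 L/s; C = (3940·24.30 + 86.20·1960)/4026 = 65.74 µg/L.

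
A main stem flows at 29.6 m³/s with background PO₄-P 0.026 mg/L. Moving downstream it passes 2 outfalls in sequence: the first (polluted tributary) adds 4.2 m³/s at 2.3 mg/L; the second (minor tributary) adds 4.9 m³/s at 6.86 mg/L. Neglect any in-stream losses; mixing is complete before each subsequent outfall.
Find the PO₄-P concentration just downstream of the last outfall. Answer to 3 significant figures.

1.14 mg/L

After outfall 1: Q = 29.60 + 4.200 = 33.80 m³/s; C = (29.60·0.02600 + 4.200·2.300)/33.80 = 0.3086 mg/L.
After outfall 2: Q = 33.80 + 4.900 = 38.70 m³/s; C = (33.80·0.3086 + 4.900·6.860)/38.70 = 1.138 mg/L.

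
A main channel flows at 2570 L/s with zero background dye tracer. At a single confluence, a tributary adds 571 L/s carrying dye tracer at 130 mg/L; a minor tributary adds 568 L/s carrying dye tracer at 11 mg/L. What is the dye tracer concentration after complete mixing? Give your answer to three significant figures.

After mixing, C = (2570·0 + 571.0·130.0 + 568.0·11.00) / 3709 = 80480/3709 = 21.70 mg/L.

21.7 mg/L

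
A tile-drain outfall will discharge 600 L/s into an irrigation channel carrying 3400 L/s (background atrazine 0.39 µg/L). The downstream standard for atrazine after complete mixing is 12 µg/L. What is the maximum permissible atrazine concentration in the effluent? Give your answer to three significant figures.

At the limit, (Qr·Cr + Qe·Cₑ)/(Qr + Qe) = 12:
Cₑ = (4000·12 − 3400·0.3900) / 600.0 = 77.79 µg/L.

77.8 µg/L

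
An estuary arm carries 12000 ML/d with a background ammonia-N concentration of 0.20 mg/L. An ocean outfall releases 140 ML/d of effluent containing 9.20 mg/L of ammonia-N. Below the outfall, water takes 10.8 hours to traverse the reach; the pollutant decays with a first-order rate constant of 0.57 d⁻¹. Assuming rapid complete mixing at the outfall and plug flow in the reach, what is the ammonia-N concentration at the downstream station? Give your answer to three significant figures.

0.235 mg/L

Flow-weighted average: C = (12000·0.2000 + 140.0·9.200) / 12140 = 3688/12140 = 0.3038 mg/L.
Decay over the reach: 0.3038·exp(−kt) = 0.3038·0.7738 = 0.2351 mg/L.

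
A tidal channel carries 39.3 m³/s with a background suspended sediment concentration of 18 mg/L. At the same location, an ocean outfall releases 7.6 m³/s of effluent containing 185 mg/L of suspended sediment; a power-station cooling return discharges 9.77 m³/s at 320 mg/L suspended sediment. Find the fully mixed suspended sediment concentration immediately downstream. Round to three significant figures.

92.5 mg/L

Flow-weighted average: C = (39.30·18.00 + 7.600·185.0 + 9.770·320.0) / 56.67 = 5240/56.67 = 92.46 mg/L.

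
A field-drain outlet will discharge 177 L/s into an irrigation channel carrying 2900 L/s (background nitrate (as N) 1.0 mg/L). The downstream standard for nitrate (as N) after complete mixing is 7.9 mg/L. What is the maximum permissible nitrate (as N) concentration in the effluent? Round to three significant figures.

121 mg/L

At the limit, (Qr·Cr + Qe·Cₑ)/(Qr + Qe) = 7.9:
Cₑ = (3077·7.9 − 2900·1.000) / 177.0 = 121.0 mg/L.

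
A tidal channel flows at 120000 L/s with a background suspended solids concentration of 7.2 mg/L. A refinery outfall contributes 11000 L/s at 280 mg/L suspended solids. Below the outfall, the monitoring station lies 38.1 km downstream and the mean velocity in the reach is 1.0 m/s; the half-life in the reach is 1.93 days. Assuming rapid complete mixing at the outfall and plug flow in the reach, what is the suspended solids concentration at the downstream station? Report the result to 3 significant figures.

25.7 mg/L

Mass balance: C = (120000·7.200 + 11000·280.0) / 131000 = 3944000/131000 = 30.11 mg/L.
Travel time t = 38.1·1000 / 1.0 = 38100 s = 10.58 h.
Half-life 1.93 d → k = ln 2 / 1.93 = 0.3591 d⁻¹.
Decay over the reach: 30.11·exp(−kt) = 30.11·0.8535 = 25.70 mg/L.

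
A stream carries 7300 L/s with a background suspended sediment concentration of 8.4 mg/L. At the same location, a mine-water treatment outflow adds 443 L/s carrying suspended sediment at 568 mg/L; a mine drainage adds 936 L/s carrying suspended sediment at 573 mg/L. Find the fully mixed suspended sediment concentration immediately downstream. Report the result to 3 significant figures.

97.9 mg/L

Mass balance: C = (7300·8.400 + 443.0·568.0 + 936.0·573.0) / 8679 = 849300/8679 = 97.85 mg/L.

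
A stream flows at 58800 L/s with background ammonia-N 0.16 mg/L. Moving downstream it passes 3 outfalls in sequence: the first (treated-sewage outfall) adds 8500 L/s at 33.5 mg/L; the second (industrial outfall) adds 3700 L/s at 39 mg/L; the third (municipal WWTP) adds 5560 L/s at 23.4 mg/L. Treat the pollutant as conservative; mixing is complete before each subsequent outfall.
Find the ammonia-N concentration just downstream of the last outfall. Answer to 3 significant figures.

Outfall 1: combined Q = 67300 L/s; C = (58800·0.1600 + 8500·33.50)/67300 = 4.371 mg/L.
Outfall 2: combined Q = 71000 L/s; C = (67300·4.371 + 3700·39.00)/71000 = 6.175 mg/L.
Outfall 3: combined Q = 76560 L/s; C = (71000·6.175 + 5560·23.40)/76560 = 7.426 mg/L.

7.43 mg/L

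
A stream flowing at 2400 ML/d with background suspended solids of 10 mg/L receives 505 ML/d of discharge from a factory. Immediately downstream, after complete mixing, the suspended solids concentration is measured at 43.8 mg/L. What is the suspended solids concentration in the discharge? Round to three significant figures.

204 mg/L

Mass balance: 2400·10.00 + 505.0·Cₑ = 2905·43.80
→ Cₑ = (2905·43.80 − 2400·10.00) / 505.0 = 204.4 mg/L.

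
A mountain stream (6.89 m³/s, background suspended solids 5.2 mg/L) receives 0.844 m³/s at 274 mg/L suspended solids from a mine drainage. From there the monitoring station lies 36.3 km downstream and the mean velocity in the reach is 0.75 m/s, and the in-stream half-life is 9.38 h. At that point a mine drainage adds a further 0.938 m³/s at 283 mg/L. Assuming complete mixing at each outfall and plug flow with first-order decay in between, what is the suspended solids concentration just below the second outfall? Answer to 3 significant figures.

Flow-weighted average: C = (6.890·5.200 + 0.8440·274.0) / 7.734 = 267.1/7.734 = 34.53 mg/L; combined flow 7.734 m³/s.
Travel time t = 36.3·1000 / 0.75 = 48400 s = 13.44 h.
Half-life 9.38 h → k = ln 2 / 9.38 = 0.07390 h⁻¹ = 1.774 d⁻¹.
First-order decay: C = 34.53·exp(−k·t) = 34.53·0.3703 = 12.79 mg/L.
Second outfall: C = (7.734·12.79 + 0.9380·283.0)/8.672 = 42.01 mg/L.

42.0 mg/L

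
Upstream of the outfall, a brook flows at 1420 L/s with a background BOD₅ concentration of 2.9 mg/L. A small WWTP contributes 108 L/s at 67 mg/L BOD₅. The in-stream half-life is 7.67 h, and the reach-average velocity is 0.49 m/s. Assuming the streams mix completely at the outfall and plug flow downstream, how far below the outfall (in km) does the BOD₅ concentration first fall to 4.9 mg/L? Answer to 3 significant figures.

Mass balance: C = (1420·2.900 + 108.0·67.00) / 1528 = 11350/1528 = 7.431 mg/L.
Half-life 7.67 h → k = ln 2 / 7.67 = 0.09037 h⁻¹ = 2.169 d⁻¹.
Set 7.431·exp(−k·t) = 4.9 → t = ln(7.431/4.9)/k = 16590 s = 4.607 h.
Distance = v·t = 0.49·16590 = 8127 m = 8.127 km.

8.13 km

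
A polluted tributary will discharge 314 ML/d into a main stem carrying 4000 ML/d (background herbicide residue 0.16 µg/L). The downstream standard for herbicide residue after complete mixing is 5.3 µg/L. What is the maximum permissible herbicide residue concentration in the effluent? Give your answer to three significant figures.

70.8 µg/L

At the limit, (Qr·Cr + Qe·Cₑ)/(Qr + Qe) = 5.3:
Cₑ = (4314·5.3 − 4000·0.1600) / 314.0 = 70.78 µg/L.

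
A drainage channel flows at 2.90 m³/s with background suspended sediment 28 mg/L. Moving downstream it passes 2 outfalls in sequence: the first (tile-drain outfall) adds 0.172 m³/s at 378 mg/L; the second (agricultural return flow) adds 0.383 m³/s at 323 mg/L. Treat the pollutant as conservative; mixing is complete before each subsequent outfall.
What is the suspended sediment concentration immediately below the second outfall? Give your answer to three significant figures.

78.1 mg/L

Below outfall 1: Q → 3.072 m³/s, C = (2.900·28.00 + 0.1720·378.0)/3.072 = 47.60 mg/L.
Below outfall 2: Q → 3.455 m³/s, C = (3.072·47.60 + 0.3830·323.0)/3.455 = 78.13 mg/L.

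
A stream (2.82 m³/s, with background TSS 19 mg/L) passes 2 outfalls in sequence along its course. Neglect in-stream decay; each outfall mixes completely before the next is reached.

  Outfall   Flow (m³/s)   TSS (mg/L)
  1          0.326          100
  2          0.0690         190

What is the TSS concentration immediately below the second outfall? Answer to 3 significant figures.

30.9 mg/L

Below outfall 1: Q → 3.146 m³/s, C = (2.820·19.00 + 0.3260·100.0)/3.146 = 27.39 mg/L.
Below outfall 2: Q → 3.215 m³/s, C = (3.146·27.39 + 0.06900·190.0)/3.215 = 30.88 mg/L.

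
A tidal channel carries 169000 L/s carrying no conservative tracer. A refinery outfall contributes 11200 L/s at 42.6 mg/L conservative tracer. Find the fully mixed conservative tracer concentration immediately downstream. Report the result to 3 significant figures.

Mixed concentration C = ΣQC/ΣQ = (169000·0 + 11200·42.60) / 180200 = 477100/180200 = 2.648 mg/L.

2.65 mg/L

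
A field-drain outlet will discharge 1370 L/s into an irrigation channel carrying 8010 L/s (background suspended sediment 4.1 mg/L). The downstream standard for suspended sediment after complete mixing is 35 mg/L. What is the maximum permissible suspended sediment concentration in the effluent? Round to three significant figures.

216 mg/L

At the limit, (Qr·Cr + Qe·Cₑ)/(Qr + Qe) = 35:
Cₑ = (9380·35 − 8010·4.100) / 1370 = 215.7 mg/L.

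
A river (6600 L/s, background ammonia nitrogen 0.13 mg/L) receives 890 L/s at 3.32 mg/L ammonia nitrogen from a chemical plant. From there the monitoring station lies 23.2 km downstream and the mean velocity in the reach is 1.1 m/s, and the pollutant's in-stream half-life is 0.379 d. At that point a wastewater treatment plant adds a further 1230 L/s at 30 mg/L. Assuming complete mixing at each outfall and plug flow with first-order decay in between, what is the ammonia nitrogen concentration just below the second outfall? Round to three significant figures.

Conservation of mass: C = (6600·0.1300 + 890.0·3.320) / 7490 = 3813/7490 = 0.5091 mg/L; combined flow 7490 L/s.
Travel time t = 23.2·1000 / 1.1 = 21090 s = 5.859 h.
Half-life 0.379 d → k = ln 2 / 0.379 = 1.829 d⁻¹.
Applying C = C₀e^(−kt): 0.5091 × 0.6399 = 0.3257 mg/L.
Second outfall: C = (7490·0.3257 + 1230·30.00)/8720 = 4.511 mg/L.

4.51 mg/L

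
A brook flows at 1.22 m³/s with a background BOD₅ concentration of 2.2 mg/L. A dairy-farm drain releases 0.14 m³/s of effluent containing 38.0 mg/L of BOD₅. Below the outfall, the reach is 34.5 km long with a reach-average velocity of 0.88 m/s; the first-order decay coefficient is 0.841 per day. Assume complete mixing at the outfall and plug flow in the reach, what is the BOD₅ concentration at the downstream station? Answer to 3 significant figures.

4.02 mg/L

After mixing, C = (1.220·2.200 + 0.1400·38.00) / 1.360 = 8.004/1.360 = 5.885 mg/L.
Travel time t = 34.5·1000 / 0.88 = 39200 s = 10.89 h.
Decay over the reach: 5.885·exp(−kt) = 5.885·0.6828 = 4.018 mg/L.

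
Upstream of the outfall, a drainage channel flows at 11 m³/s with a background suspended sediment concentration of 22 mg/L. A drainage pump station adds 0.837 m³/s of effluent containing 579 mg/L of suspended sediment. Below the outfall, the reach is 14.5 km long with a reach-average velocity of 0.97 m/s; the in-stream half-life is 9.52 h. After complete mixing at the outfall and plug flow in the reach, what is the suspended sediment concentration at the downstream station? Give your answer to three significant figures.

45.4 mg/L

Conservation of mass: C = (11.00·22.00 + 0.8370·579.0) / 11.84 = 726.6/11.84 = 61.39 mg/L.
Travel time t = 14.5·1000 / 0.97 = 14950 s = 4.152 h.
Half-life 9.52 h → k = ln 2 / 9.52 = 0.07281 h⁻¹ = 1.747 d⁻¹.
Applying C = C₀e^(−kt): 61.39 × 0.7391 = 45.37 mg/L.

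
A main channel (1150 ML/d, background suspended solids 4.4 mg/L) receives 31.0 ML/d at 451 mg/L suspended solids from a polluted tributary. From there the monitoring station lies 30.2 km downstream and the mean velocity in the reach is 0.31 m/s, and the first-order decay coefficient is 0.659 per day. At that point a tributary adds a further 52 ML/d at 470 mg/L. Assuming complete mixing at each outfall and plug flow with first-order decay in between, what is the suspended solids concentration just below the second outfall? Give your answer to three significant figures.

Mixed concentration C = ΣQC/ΣQ = (1150·4.400 + 31.00·451.0) / 1181 = 19040/1181 = 16.12 mg/L; combined flow 1181 ML/d.
Travel time t = 30.2·1000 / 0.31 = 97420 s = 27.06 h.
After decay, C = 16.12 × e^(−kt) = 16.12 × 0.4757 = 7.669 mg/L.
At the second outfall, C = (1181·7.669 + 52.00·470.0) / (1181 + 52.00) = 27.17 mg/L.

27.2 mg/L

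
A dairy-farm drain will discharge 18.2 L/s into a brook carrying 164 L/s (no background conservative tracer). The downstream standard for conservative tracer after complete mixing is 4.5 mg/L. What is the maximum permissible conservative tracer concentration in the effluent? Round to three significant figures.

At the limit, (Qr·Cr + Qe·Cₑ)/(Qr + Qe) = 4.5:
Cₑ = (182.2·4.5 − 164.0·0) / 18.20 = 45.05 mg/L.

45.0 mg/L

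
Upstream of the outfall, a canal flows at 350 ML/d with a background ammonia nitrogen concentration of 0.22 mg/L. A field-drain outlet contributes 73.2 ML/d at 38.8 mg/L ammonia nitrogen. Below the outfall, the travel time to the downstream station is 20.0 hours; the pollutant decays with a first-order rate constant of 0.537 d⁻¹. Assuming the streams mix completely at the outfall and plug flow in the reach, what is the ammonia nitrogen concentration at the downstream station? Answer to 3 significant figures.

4.41 mg/L

Flow-weighted average: C = (350.0·0.2200 + 73.20·38.80) / 423.2 = 2917/423.2 = 6.893 mg/L.
Decay over the reach: 6.893·exp(−kt) = 6.893·0.6392 = 4.406 mg/L.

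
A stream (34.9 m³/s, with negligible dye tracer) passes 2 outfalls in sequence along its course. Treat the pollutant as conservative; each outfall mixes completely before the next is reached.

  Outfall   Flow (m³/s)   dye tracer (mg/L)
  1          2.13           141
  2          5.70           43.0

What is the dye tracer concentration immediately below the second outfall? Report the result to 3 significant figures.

12.8 mg/L

After outfall 1: Q = 34.90 + 2.130 = 37.03 m³/s; C = (34.90·0 + 2.130·141.0)/37.03 = 8.110 mg/L.
After outfall 2: Q = 37.03 + 5.700 = 42.73 m³/s; C = (37.03·8.110 + 5.700·43.00)/42.73 = 12.76 mg/L.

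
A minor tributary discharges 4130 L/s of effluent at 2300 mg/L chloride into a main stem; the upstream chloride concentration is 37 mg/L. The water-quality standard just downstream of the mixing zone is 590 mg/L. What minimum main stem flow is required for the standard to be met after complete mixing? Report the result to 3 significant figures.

Set C_mix = 590: (Q·37.00 + 4130·2300) / (Q + 4130) = 590
→ Q = 4130·(2300 − 590)/(590 − 37.00) = 12770 L/s.

12800 L/s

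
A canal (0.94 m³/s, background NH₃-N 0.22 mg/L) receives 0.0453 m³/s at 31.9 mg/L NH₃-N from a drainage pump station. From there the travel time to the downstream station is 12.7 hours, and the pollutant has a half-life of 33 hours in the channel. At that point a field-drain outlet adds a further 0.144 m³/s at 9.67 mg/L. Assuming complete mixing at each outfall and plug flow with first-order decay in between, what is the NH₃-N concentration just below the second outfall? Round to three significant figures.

2.35 mg/L

Mass balance: C = (0.9400·0.2200 + 0.04530·31.90) / 0.9853 = 1.652/0.9853 = 1.677 mg/L; combined flow 0.9853 m³/s.
Half-life 33 h → k = ln 2 / 33 = 0.02100 h⁻¹ = 0.5041 d⁻¹.
First-order decay: C = 1.677·exp(−k·t) = 1.677·0.7659 = 1.284 mg/L.
At the second outfall, C = (0.9853·1.284 + 0.1440·9.670) / (0.9853 + 0.1440) = 2.353 mg/L.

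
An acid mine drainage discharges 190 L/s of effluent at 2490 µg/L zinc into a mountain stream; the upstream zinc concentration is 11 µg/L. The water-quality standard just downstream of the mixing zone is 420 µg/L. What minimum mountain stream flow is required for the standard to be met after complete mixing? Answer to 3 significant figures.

Set C_mix = 420: (Q·11.00 + 190.0·2490) / (Q + 190.0) = 420
→ Q = 190.0·(2490 − 420)/(420 − 11.00) = 961.6 L/s.

962 L/s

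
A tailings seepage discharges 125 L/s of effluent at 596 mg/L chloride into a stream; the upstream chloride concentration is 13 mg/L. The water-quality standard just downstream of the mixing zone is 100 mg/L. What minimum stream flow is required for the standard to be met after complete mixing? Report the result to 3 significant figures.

Set C_mix = 100: (Q·13.00 + 125.0·596.0) / (Q + 125.0) = 100
→ Q = 125.0·(596.0 − 100)/(100 − 13.00) = 712.6 L/s.

713 L/s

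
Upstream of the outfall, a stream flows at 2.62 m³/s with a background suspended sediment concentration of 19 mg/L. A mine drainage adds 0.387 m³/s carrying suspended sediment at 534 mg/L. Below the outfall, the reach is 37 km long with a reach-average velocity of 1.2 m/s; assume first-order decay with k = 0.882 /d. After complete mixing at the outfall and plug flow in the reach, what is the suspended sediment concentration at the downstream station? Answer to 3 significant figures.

62.3 mg/L

Flow-weighted average: C = (2.620·19.00 + 0.3870·534.0) / 3.007 = 256.4/3.007 = 85.28 mg/L.
Travel time t = 37·1000 / 1.2 = 30830 s = 8.565 h.
After decay, C = 85.28 × e^(−kt) = 85.28 × 0.7300 = 62.25 mg/L.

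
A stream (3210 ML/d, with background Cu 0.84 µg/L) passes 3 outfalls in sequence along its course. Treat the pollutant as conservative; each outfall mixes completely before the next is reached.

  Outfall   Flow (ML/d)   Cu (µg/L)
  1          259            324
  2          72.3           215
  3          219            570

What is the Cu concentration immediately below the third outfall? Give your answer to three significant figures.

60.4 µg/L

Below outfall 1: Q → 3469 ML/d, C = (3210·0.8400 + 259.0·324.0)/3469 = 24.97 µg/L.
Below outfall 2: Q → 3541 ML/d, C = (3469·24.97 + 72.30·215.0)/3541 = 28.85 µg/L.
Below outfall 3: Q → 3760 ML/d, C = (3541·28.85 + 219.0·570.0)/3760 = 60.36 µg/L.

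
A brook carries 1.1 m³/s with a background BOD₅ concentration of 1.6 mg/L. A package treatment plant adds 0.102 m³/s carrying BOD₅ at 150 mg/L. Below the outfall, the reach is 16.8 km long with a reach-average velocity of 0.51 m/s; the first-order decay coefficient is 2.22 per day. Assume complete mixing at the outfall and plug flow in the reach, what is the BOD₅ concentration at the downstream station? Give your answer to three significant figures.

After mixing, C = (1.100·1.600 + 0.1020·150.0) / 1.202 = 17.06/1.202 = 14.19 mg/L.
Travel time t = 16.8·1000 / 0.51 = 32940 s = 9.150 h.
First-order decay: C = 14.19·exp(−k·t) = 14.19·0.4290 = 6.088 mg/L.

6.09 mg/L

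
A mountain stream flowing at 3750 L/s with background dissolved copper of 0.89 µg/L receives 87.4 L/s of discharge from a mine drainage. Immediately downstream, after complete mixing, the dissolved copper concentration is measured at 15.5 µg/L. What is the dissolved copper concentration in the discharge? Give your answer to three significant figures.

642 µg/L

Mass balance: 3750·0.8900 + 87.40·Cₑ = 3837·15.50
→ Cₑ = (3837·15.50 − 3750·0.8900) / 87.40 = 642.4 µg/L.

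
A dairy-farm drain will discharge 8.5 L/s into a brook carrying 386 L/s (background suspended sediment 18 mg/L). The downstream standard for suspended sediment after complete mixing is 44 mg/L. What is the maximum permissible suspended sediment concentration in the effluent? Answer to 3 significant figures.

1220 mg/L

At the limit, (Qr·Cr + Qe·Cₑ)/(Qr + Qe) = 44:
Cₑ = (394.5·44 − 386.0·18.00) / 8.500 = 1225 mg/L.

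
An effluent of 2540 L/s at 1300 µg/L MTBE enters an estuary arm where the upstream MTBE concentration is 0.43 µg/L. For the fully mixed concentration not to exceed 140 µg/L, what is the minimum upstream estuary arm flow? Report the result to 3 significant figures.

Set C_mix = 140: (Q·0.4300 + 2540·1300) / (Q + 2540) = 140
→ Q = 2540·(1300 − 140)/(140 − 0.4300) = 21110 L/s.

21100 L/s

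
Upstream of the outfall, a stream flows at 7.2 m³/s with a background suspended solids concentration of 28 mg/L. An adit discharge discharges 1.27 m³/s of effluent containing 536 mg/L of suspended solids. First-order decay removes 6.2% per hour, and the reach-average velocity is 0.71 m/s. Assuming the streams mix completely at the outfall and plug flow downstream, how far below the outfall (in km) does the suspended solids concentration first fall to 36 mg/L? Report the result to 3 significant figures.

42.4 km

Mixed concentration C = ΣQC/ΣQ = (7.200·28.00 + 1.270·536.0) / 8.470 = 882.3/8.470 = 104.2 mg/L.
6.2%/h lost → k = −ln(1 − 0.062) = 0.06401 h⁻¹.
Set 104.2·exp(−k·t) = 36 → t = ln(104.2/36)/k = 59760 s = 16.60 h.
Distance = v·t = 0.71·59760 = 42430 m = 42.43 km.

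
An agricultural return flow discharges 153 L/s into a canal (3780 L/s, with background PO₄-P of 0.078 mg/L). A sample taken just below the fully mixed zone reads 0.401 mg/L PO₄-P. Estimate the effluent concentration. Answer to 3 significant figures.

8.38 mg/L

Mass balance: 3780·0.07800 + 153.0·Cₑ = 3933·0.4010
→ Cₑ = (3933·0.4010 − 3780·0.07800) / 153.0 = 8.381 mg/L.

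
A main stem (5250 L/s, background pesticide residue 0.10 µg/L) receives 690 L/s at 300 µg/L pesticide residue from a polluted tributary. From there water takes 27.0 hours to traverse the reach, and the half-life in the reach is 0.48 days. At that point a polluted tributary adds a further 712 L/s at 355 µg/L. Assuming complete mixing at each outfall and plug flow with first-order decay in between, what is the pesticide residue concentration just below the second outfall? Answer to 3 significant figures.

Mixed concentration C = ΣQC/ΣQ = (5250·0.1000 + 690.0·300.0) / 5940 = 207500/5940 = 34.94 µg/L; combined flow 5940 L/s.
Half-life 0.48 d → k = ln 2 / 0.48 = 1.444 d⁻¹.
First-order decay: C = 34.94·exp(−k·t) = 34.94·0.1970 = 6.882 µg/L.
Second outfall: C = (5940·6.882 + 712.0·355.0)/6652 = 44.14 µg/L.

44.1 µg/L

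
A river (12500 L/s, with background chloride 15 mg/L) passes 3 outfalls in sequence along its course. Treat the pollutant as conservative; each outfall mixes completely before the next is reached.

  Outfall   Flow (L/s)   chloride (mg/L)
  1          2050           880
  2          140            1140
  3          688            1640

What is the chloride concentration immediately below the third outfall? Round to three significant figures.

After outfall 1: Q = 12500 + 2050 = 14550 L/s; C = (12500·15.00 + 2050·880.0)/14550 = 136.9 mg/L.
After outfall 2: Q = 14550 + 140.0 = 14690 L/s; C = (14550·136.9 + 140.0·1140)/14690 = 146.4 mg/L.
After outfall 3: Q = 14690 + 688.0 = 15380 L/s; C = (14690·146.4 + 688.0·1640)/15380 = 213.3 mg/L.

213 mg/L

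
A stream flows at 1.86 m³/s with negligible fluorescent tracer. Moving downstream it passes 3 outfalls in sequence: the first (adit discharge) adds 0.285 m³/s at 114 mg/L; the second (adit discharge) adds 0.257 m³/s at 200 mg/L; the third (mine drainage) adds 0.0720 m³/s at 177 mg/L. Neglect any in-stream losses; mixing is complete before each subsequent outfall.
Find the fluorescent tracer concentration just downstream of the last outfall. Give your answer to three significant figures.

39.1 mg/L

Outfall 1: combined Q = 2.145 m³/s; C = (1.860·0 + 0.2850·114.0)/2.145 = 15.15 mg/L.
Outfall 2: combined Q = 2.402 m³/s; C = (2.145·15.15 + 0.2570·200.0)/2.402 = 34.93 mg/L.
Outfall 3: combined Q = 2.474 m³/s; C = (2.402·34.93 + 0.07200·177.0)/2.474 = 39.06 mg/L.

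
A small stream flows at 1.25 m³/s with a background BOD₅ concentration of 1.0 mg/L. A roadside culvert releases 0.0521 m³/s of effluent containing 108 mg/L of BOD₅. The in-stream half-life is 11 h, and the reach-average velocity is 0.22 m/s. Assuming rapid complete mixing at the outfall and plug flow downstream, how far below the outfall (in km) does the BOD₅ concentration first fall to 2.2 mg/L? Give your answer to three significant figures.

Mixed concentration C = ΣQC/ΣQ = (1.250·1.000 + 0.05210·108.0) / 1.302 = 6.877/1.302 = 5.281 mg/L.
Half-life 11 h → k = ln 2 / 11 = 0.06301 h⁻¹ = 1.512 d⁻¹.
Set 5.281·exp(−k·t) = 2.2 → t = ln(5.281/2.2)/k = 50030 s = 13.90 h.
Distance = v·t = 0.22·50030 = 11010 m = 11.01 km.

11.0 km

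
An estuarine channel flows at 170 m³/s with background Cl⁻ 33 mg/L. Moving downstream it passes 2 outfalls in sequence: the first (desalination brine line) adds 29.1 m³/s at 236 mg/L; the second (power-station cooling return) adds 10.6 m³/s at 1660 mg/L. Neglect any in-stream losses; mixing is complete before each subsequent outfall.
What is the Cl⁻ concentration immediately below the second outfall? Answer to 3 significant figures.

Outfall 1: combined Q = 199.1 m³/s; C = (170.0·33.00 + 29.10·236.0)/199.1 = 62.67 mg/L.
Outfall 2: combined Q = 209.7 m³/s; C = (199.1·62.67 + 10.60·1660)/209.7 = 143.4 mg/L.

143 mg/L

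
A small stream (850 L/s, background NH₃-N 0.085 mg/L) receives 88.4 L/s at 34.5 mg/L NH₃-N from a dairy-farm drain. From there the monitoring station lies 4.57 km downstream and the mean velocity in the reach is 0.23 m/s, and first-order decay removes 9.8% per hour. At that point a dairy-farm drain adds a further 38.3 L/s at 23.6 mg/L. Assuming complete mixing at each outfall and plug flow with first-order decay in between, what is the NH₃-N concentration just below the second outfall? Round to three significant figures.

Conservation of mass: C = (850.0·0.08500 + 88.40·34.50) / 938.4 = 3122/938.4 = 3.327 mg/L; combined flow 938.4 L/s.
Travel time t = 4.57·1000 / 0.23 = 19870 s = 5.519 h.
9.8%/h lost → k = −ln(1 − 0.098) = 0.1031 h⁻¹.
Applying C = C₀e^(−kt): 3.327 × 0.5659 = 1.883 mg/L.
At the second outfall, C = (938.4·1.883 + 38.30·23.60) / (938.4 + 38.30) = 2.734 mg/L.

2.73 mg/L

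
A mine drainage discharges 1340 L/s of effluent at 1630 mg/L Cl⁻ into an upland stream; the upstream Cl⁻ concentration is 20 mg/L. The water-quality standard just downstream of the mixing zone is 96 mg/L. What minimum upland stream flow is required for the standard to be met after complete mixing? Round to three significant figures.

Set C_mix = 96: (Q·20.00 + 1340·1630) / (Q + 1340) = 96
→ Q = 1340·(1630 − 96)/(96 − 20.00) = 27050 L/s.

27000 L/s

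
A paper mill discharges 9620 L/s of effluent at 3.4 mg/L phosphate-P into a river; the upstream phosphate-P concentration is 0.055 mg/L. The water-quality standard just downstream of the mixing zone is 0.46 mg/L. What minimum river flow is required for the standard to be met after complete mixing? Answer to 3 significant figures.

Set C_mix = 0.46: (Q·0.05500 + 9620·3.400) / (Q + 9620) = 0.46
→ Q = 9620·(3.400 − 0.46)/(0.46 − 0.05500) = 69830 L/s.

69800 L/s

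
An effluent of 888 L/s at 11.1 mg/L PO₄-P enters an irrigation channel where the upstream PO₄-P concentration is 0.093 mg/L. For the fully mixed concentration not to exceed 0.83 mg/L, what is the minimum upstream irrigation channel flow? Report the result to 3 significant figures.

12400 L/s

Set C_mix = 0.83: (Q·0.09300 + 888.0·11.10) / (Q + 888.0) = 0.83
→ Q = 888.0·(11.10 − 0.83)/(0.83 − 0.09300) = 12370 L/s.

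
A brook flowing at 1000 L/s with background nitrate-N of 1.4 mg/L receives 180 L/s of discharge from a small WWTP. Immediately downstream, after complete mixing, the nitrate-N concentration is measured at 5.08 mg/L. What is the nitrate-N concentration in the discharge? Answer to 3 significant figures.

Mass balance: 1000·1.400 + 180.0·Cₑ = 1180·5.080
→ Cₑ = (1180·5.080 − 1000·1.400) / 180.0 = 25.52 mg/L.

25.5 mg/L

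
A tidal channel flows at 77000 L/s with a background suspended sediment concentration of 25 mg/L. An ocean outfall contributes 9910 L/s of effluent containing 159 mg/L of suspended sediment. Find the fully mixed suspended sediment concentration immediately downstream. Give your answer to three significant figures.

Mixed concentration C = ΣQC/ΣQ = (77000·25.00 + 9910·159.0) / 86910 = 3501000/86910 = 40.28 mg/L.

40.3 mg/L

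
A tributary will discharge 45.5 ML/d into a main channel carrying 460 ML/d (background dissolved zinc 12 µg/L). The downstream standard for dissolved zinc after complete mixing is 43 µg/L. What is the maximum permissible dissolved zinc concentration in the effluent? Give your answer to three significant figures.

356 µg/L

At the limit, (Qr·Cr + Qe·Cₑ)/(Qr + Qe) = 43:
Cₑ = (505.5·43 − 460.0·12.00) / 45.50 = 356.4 µg/L.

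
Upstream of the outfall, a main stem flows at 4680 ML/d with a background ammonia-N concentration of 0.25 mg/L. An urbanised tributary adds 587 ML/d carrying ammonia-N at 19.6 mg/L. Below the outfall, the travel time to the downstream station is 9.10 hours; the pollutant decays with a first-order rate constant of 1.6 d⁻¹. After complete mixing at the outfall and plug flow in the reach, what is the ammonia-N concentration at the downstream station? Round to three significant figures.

1.31 mg/L

Mixed concentration C = ΣQC/ΣQ = (4680·0.2500 + 587.0·19.60) / 5267 = 12680/5267 = 2.407 mg/L.
After decay, C = 2.407 × e^(−kt) = 2.407 × 0.5452 = 1.312 mg/L.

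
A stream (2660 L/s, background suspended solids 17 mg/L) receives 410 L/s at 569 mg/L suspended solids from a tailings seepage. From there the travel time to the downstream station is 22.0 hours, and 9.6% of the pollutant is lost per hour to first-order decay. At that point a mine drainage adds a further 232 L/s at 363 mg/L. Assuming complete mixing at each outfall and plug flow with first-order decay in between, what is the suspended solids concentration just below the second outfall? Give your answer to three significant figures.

34.7 mg/L

After mixing, C = (2660·17.00 + 410.0·569.0) / 3070 = 278500/3070 = 90.72 mg/L; combined flow 3070 L/s.
9.6%/h lost → k = −ln(1 − 0.096) = 0.1009 h⁻¹.
First-order decay: C = 90.72·exp(−k·t) = 90.72·0.1086 = 9.849 mg/L.
At the second outfall, C = (3070·9.849 + 232.0·363.0) / (3070 + 232.0) = 34.66 mg/L.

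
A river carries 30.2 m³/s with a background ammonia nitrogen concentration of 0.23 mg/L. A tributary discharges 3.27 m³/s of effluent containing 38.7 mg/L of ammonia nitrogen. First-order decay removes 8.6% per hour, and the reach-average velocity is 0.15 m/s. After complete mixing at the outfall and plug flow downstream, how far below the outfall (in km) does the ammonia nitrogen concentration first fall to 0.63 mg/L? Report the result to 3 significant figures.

11.1 km

Mass balance: C = (30.20·0.2300 + 3.270·38.70) / 33.47 = 133.5/33.47 = 3.988 mg/L.
8.6%/h lost → k = −ln(1 − 0.086) = 0.08992 h⁻¹.
Set 3.988·exp(−k·t) = 0.63 → t = ln(3.988/0.63)/k = 73880 s = 20.52 h.
Distance = v·t = 0.15·73880 = 11080 m = 11.08 km.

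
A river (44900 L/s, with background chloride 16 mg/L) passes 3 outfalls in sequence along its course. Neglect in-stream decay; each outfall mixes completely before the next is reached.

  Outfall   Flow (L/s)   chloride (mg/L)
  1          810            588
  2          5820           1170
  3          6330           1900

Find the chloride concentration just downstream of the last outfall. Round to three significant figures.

346 mg/L

Below outfall 1: Q → 45710 L/s, C = (44900·16.00 + 810.0·588.0)/45710 = 26.14 mg/L.
Below outfall 2: Q → 51530 L/s, C = (45710·26.14 + 5820·1170)/51530 = 155.3 mg/L.
Below outfall 3: Q → 57860 L/s, C = (51530·155.3 + 6330·1900)/57860 = 346.2 mg/L.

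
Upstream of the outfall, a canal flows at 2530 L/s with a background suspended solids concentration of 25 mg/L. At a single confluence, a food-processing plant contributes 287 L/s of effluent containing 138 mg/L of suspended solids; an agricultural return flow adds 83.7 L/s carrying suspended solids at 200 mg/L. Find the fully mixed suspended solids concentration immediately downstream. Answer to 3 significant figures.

Mass balance: C = (2530·25.00 + 287.0·138.0 + 83.70·200.0) / 2901 = 119600/2901 = 41.23 mg/L.

41.2 mg/L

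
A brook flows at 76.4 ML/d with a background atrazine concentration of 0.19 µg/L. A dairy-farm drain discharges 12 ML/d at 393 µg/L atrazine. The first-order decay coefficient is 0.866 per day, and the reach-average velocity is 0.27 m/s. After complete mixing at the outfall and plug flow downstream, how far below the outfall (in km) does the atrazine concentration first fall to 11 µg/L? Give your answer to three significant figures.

Flow-weighted average: C = (76.40·0.1900 + 12.00·393.0) / 88.40 = 4731/88.40 = 53.51 µg/L.
Set 53.51·exp(−k·t) = 11 → t = ln(53.51/11)/k = 157800 s = 43.84 h.
Distance = v·t = 0.27·157800 = 42620 m = 42.62 km.

42.6 km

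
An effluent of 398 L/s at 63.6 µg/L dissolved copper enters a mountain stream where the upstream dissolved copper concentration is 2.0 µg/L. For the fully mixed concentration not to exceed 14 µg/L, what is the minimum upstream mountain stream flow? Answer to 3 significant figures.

1650 L/s

Set C_mix = 14: (Q·2.000 + 398.0·63.60) / (Q + 398.0) = 14
→ Q = 398.0·(63.60 − 14)/(14 − 2.000) = 1645 L/s.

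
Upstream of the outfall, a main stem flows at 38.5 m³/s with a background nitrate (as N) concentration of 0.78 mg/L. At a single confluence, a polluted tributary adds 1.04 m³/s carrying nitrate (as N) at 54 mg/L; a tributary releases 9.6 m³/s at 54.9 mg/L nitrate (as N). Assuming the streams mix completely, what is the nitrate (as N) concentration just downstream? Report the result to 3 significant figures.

Mass balance: C = (38.50·0.7800 + 1.040·54.00 + 9.600·54.90) / 49.14 = 613.2/49.14 = 12.48 mg/L.

12.5 mg/L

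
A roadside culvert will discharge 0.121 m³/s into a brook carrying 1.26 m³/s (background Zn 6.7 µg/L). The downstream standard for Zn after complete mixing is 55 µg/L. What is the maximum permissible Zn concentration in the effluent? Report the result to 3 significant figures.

558 µg/L

At the limit, (Qr·Cr + Qe·Cₑ)/(Qr + Qe) = 55:
Cₑ = (1.381·55 − 1.260·6.700) / 0.1210 = 558.0 µg/L.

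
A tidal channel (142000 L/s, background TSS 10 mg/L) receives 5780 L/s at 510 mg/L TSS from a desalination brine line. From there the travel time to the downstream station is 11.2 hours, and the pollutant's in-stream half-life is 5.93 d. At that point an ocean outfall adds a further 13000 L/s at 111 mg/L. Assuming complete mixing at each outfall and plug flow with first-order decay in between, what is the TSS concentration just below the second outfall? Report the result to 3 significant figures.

34.7 mg/L

After mixing, C = (142000·10.00 + 5780·510.0) / 147800 = 4368000/147800 = 29.56 mg/L; combined flow 147800 L/s.
Half-life 5.93 d → k = ln 2 / 5.93 = 0.1169 d⁻¹.
Applying C = C₀e^(−kt): 29.56 × 0.9469 = 27.99 mg/L.
At the second outfall, C = (147800·27.99 + 13000·111.0) / (147800 + 13000) = 34.70 mg/L.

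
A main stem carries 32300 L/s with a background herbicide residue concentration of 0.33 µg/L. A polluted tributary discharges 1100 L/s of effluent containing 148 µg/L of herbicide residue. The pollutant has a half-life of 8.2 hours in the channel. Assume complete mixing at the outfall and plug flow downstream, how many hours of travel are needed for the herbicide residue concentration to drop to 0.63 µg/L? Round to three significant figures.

25.0 h

Flow-weighted average: C = (32300·0.3300 + 1100·148.0) / 33400 = 173500/33400 = 5.193 µg/L.
Half-life 8.2 h → k = ln 2 / 8.2 = 0.08453 h⁻¹ = 2.029 d⁻¹.
5.193·exp(−k·t) = 0.63 → t = ln(5.193/0.63)/k = 89840 s = 24.95 h.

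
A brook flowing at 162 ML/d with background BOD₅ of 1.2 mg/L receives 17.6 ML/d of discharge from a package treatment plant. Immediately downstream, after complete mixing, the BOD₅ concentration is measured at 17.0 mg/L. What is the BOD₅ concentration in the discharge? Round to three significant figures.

162 mg/L

Mass balance: 162.0·1.200 + 17.60·Cₑ = 179.6·17.00
→ Cₑ = (179.6·17.00 − 162.0·1.200) / 17.60 = 162.4 mg/L.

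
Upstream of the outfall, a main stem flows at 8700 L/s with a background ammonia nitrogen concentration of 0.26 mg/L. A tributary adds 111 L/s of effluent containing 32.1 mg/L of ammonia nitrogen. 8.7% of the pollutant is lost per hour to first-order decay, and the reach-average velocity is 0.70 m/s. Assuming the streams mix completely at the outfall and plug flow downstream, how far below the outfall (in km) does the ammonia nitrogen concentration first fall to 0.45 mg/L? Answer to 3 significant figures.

Mass balance: C = (8700·0.2600 + 111.0·32.10) / 8811 = 5825/8811 = 0.6611 mg/L.
8.7%/h lost → k = −ln(1 − 0.087) = 0.09102 h⁻¹.
Set 0.6611·exp(−k·t) = 0.45 → t = ln(0.6611/0.45)/k = 15210 s = 4.226 h.
Distance = v·t = 0.70·15210 = 10650 m = 10.65 km.

10.7 km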